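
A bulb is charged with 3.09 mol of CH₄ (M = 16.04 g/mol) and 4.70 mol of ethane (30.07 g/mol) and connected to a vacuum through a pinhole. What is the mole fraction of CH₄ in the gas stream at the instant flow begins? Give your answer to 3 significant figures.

0.474

The effusion rate of species i is ∝ p_i/√M_i ∝ n_i/√M_i.
So x_CH₄ in the escaping gas = (n_CH₄/√M_CH₄) / Σ(n_i/√M_i)
= (3.09/√16.04) / (3.09/√16.04 + 4.70/√30.07) = 0.7715/(0.7715 + 0.8571) = 0.474.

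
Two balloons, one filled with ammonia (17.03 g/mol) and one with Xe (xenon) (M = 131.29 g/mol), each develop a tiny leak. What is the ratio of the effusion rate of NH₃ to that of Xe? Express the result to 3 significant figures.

2.78

Graham's law gives rate_NH₃/rate_Xe = √(M_Xe/M_NH₃) = √(131.29/17.03) = √7.709 = 2.78.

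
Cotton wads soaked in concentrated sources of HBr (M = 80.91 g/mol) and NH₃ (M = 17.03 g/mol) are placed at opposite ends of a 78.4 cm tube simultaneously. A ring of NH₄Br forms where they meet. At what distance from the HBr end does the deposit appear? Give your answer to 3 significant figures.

Graham's law gives d_HBr/d_NH₃ = rate_HBr/rate_NH₃ = √(M_NH₃/M_HBr) = √(17.03/80.91) = 0.4588.
With d_HBr + d_NH₃ = 78.4 cm, d_NH₃ = 78.4/(1 + 0.4588) = 53.74 cm.
d_HBr = 78.4 − 53.74 = 24.7 cm.

24.7 cm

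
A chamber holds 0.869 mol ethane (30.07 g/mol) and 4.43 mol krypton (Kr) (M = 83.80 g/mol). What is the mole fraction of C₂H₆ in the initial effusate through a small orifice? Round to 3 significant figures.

0.247

Effusion rate of each component ∝ n_i/√M_i (partial pressure × 1/√M).
Mole fraction of C₂H₆ in the effusate = (n_C₂H₆/√M_C₂H₆) / (n_C₂H₆/√M_C₂H₆ + n_Kr/√M_Kr)
= (0.869/√30.07) / (0.869/√30.07 + 4.43/√83.80) = 0.1585/(0.1585 + 0.4839) = 0.247.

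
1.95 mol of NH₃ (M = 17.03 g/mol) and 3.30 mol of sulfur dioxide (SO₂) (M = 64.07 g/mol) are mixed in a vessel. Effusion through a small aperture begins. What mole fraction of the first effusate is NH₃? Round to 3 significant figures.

Rate_i ∝ x_i/√M_i (Graham's law weighted by mole fraction), so the effusate composition follows n_i/√M_i.
x_NH₃(eff) = (n_NH₃/√M_NH₃) / (n_NH₃/√M_NH₃ + n_SO₂/√M_SO₂)
= (1.95/√17.03) / (1.95/√17.03 + 3.30/√64.07) = 0.4725/(0.4725 + 0.4123) = 0.534.

0.534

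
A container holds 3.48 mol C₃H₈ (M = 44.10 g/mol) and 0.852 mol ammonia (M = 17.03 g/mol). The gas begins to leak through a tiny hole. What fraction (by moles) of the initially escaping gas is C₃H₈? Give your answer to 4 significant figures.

Rate_i ∝ x_i/√M_i (Graham's law weighted by mole fraction), so the effusate composition follows n_i/√M_i.
So x_C₃H₈ in the escaping gas = (n_C₃H₈/√M_C₃H₈) / Σ(n_i/√M_i)
= (3.48/√44.10) / (3.48/√44.10 + 0.852/√17.03) = 0.5240/(0.5240 + 0.2065) = 0.7174.

0.7174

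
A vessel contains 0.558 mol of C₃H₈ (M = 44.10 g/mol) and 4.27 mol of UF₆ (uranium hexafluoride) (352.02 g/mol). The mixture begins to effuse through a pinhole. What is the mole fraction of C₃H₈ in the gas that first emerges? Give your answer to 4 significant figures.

Rate_i ∝ x_i/√M_i (Graham's law weighted by mole fraction), so the effusate composition follows n_i/√M_i.
x_C₃H₈(eff) = (n_C₃H₈/√M_C₃H₈) / (n_C₃H₈/√M_C₃H₈ + n_UF₆/√M_UF₆)
= (0.558/√44.10) / (0.558/√44.10 + 4.27/√352.02) = 0.08403/(0.08403 + 0.2276) = 0.2697.

0.2697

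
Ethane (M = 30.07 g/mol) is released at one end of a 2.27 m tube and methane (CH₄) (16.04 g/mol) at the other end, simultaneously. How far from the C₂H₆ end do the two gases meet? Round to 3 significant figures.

0.958 m

The fronts meet when d_C₂H₆ + d_CH₄ = L with d_C₂H₆/d_CH₄ = √(M_CH₄/M_C₂H₆) (Graham's law). Here √(M_CH₄/M_C₂H₆) = √(16.04/30.07) = 0.7304.
With d_C₂H₆ + d_CH₄ = 2.27 m, d_CH₄ = 2.27/(1 + 0.7304) = 1.312 m.
d_C₂H₆ = 2.27 − 1.312 = 0.958 m.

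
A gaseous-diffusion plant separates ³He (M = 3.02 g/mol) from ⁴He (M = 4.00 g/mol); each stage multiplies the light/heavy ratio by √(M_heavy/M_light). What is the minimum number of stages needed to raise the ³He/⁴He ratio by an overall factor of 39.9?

Per stage α = (4.00/3.02)^(1/2) = 1.32450^0.5, giving ln α = 0.1405.
Need α^N ≥ 39.9 ⇒ N ≥ ln(39.9) / ln α = 3.686 / 0.1405 = 26.23.
So at least 27 stages are needed.

27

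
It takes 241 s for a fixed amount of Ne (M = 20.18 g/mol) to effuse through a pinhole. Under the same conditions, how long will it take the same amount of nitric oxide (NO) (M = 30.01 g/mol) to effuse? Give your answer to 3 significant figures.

294 s

From Graham's law, t_NO/t_Ne = √(M_NO/M_Ne) = √(30.01/20.18) = √1.487 = 1.219.
So the time for NO is 241 × 1.219 = 294 s.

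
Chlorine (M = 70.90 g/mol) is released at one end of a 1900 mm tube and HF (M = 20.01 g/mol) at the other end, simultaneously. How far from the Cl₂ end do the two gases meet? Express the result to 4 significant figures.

659.2 mm

The fronts meet when d_Cl₂ + d_HF = L with d_Cl₂/d_HF = √(M_HF/M_Cl₂) (Graham's law). Here √(M_HF/M_Cl₂) = √(20.01/70.90) = 0.5313.
With d_Cl₂ + d_HF = 1900 mm, d_HF = 1900/(1 + 0.5313) = 1241 mm.
d_Cl₂ = 1900 − 1241 = 659.2 mm.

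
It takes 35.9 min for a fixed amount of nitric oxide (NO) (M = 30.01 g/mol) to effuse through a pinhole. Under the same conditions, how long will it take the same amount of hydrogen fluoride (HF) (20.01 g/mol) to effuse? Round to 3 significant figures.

29.3 min

Since effusion rate ∝ 1/√M, t_HF/t_NO = √(M_HF/M_NO) = √(20.01/30.01) = √0.6668 = 0.8166.
So the time for HF is 35.9 × 0.8166 = 29.3 min.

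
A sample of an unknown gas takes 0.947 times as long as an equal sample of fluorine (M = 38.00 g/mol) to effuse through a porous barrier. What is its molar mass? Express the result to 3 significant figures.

Since effusion rate ∝ 1/√M, t_X/t_F₂ = √(M_X/M_F₂).
0.947 = √(M_X/38.00)
M_X = 38.00 × 0.947² = 38.00 × 0.8968 = 34.1 g/mol

34.1 g/mol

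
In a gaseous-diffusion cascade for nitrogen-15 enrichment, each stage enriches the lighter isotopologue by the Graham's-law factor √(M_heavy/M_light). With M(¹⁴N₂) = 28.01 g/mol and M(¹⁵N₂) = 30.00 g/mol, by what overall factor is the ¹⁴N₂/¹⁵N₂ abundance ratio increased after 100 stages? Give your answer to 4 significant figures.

30.93

The single-stage factor is √(M_heavy/M_light), so 100 stages give [√(30.00/28.01)]^100 = (30.00/28.01)^(100/2).
= 1.07105^50 = 30.93.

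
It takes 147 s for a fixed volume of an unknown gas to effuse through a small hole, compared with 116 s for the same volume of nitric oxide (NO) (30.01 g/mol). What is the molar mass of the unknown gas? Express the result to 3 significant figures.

48.2 g/mol

By Graham's law, t_X/t_NO = √(M_X/M_NO).
147/116 = 1.267 = √(M_X/30.01)
M_X = 30.01 × 1.267² = 30.01 × 1.606 = 48.2 g/mol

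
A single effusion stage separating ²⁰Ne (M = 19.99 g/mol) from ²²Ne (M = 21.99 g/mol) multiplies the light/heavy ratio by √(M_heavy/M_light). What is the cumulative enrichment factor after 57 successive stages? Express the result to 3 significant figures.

The single-stage factor is √(M_heavy/M_light), so 57 stages give [√(21.99/19.99)]^57 = (21.99/19.99)^(57/2).
= 1.10005^(57/2) = 15.1.

15.1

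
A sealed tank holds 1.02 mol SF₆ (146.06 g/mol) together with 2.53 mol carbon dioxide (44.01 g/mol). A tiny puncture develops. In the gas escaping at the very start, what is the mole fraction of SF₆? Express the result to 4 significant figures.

Effusion rate of each component ∝ n_i/√M_i (partial pressure × 1/√M).
Mole fraction of SF₆ in the effusate = (n_SF₆/√M_SF₆) / (n_SF₆/√M_SF₆ + n_CO₂/√M_CO₂)
= (1.02/√146.06) / (1.02/√146.06 + 2.53/√44.01) = 0.08440/(0.08440 + 0.3814) = 0.1812.

0.1812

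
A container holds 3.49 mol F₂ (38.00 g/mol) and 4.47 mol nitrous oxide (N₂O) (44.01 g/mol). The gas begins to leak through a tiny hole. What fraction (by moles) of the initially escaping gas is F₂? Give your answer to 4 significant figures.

The effusion rate of species i is ∝ p_i/√M_i ∝ n_i/√M_i.
Mole fraction of F₂ in the effusate = (n_F₂/√M_F₂) / (n_F₂/√M_F₂ + n_N₂O/√M_N₂O)
= (3.49/√38.00) / (3.49/√38.00 + 4.47/√44.01) = 0.5662/(0.5662 + 0.6738) = 0.4566.

0.4566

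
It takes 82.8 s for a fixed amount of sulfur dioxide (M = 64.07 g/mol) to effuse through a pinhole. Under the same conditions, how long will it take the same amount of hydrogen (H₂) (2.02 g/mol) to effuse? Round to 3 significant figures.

Graham's law gives t_H₂/t_SO₂ = √(M_H₂/M_SO₂) = √(2.02/64.07) = √0.03153 = 0.1776.
So the time for H₂ is 82.8 × 0.1776 = 14.7 s.

14.7 s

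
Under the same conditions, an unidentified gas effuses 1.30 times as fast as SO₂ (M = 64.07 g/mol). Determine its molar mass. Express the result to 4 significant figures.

37.91 g/mol

From Graham's law, rate_X/rate_SO₂ = √(M_SO₂/M_X).
1.30 = √(64.07/M_X)
M_X = 64.07 / 1.30² = 64.07 / 1.690 = 37.91 g/mol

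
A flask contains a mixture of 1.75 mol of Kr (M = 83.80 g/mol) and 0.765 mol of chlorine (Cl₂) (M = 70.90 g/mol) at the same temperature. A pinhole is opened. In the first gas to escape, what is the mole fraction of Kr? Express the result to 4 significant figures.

Effusion rate of each component ∝ n_i/√M_i (partial pressure × 1/√M).
So x_Kr in the escaping gas = (n_Kr/√M_Kr) / Σ(n_i/√M_i)
= (1.75/√83.80) / (1.75/√83.80 + 0.765/√70.90) = 0.1912/(0.1912 + 0.09085) = 0.6779.

0.6779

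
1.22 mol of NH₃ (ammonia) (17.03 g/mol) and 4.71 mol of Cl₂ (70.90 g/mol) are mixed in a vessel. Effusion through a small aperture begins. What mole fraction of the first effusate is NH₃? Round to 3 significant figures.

Effusion rate of each component ∝ n_i/√M_i (partial pressure × 1/√M).
Mole fraction of NH₃ in the effusate = (n_NH₃/√M_NH₃) / (n_NH₃/√M_NH₃ + n_Cl₂/√M_Cl₂)
= (1.22/√17.03) / (1.22/√17.03 + 4.71/√70.90) = 0.2956/(0.2956 + 0.5594) = 0.346.

0.346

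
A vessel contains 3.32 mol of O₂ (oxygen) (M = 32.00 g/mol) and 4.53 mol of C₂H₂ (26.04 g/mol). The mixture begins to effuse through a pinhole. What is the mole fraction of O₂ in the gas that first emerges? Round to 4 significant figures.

Rate_i ∝ x_i/√M_i (Graham's law weighted by mole fraction), so the effusate composition follows n_i/√M_i.
So x_O₂ in the escaping gas = (n_O₂/√M_O₂) / Σ(n_i/√M_i)
= (3.32/√32.00) / (3.32/√32.00 + 4.53/√26.04) = 0.5869/(0.5869 + 0.8877) = 0.3980.

0.3980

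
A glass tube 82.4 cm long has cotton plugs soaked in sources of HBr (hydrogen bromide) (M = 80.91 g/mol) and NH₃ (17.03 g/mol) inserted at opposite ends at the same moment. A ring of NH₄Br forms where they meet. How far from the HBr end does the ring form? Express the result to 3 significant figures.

25.9 cm

Graham's law gives d_HBr/d_NH₃ = rate_HBr/rate_NH₃ = √(M_NH₃/M_HBr) = √(17.03/80.91) = 0.4588.
With d_HBr + d_NH₃ = 82.4 cm, d_NH₃ = 82.4/(1 + 0.4588) = 56.49 cm.
d_HBr = 82.4 − 56.49 = 25.9 cm.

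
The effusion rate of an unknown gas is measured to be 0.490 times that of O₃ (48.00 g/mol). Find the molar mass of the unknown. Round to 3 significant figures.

Graham's law gives rate_X/rate_O₃ = √(M_O₃/M_X).
0.490 = √(48.00/M_X)
M_X = 48.00 / 0.490² = 48.00 / 0.2401 = 200 g/mol

200 g/mol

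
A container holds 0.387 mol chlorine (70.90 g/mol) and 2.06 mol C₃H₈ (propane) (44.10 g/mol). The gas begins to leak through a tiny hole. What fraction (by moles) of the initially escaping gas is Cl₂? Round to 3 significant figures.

Rate_i ∝ x_i/√M_i (Graham's law weighted by mole fraction), so the effusate composition follows n_i/√M_i.
So x_Cl₂ in the escaping gas = (n_Cl₂/√M_Cl₂) / Σ(n_i/√M_i)
= (0.387/√70.90) / (0.387/√70.90 + 2.06/√44.10) = 0.04596/(0.04596 + 0.3102) = 0.129.

0.129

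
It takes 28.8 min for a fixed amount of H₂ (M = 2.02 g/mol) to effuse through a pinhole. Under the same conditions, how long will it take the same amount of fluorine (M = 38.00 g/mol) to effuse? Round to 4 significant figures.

124.9 min

Graham's law gives t_F₂/t_H₂ = √(M_F₂/M_H₂) = √(38.00/2.02) = √18.81 = 4.337.
So the time for F₂ is 28.8 × 4.337 = 124.9 min.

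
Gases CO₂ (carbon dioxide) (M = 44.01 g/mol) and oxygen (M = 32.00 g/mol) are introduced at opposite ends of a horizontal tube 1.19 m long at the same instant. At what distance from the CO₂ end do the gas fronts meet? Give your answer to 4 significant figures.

The fronts meet when d_CO₂ + d_O₂ = L with d_CO₂/d_O₂ = √(M_O₂/M_CO₂) (Graham's law). Here √(M_O₂/M_CO₂) = √(32.00/44.01) = 0.8527.
With d_CO₂ + d_O₂ = 1.19 m, d_O₂ = 1.19/(1 + 0.8527) = 0.6423 m.
d_CO₂ = 1.19 − 0.6423 = 0.5477 m.

0.5477 m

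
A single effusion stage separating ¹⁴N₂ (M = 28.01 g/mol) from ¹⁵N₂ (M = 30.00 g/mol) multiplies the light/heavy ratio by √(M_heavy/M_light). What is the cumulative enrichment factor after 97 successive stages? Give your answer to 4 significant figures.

27.91

After 97 stages the ratio has grown by (√(30.00/28.01))^97 = (30.00/28.01)^(97/2).
= 1.07105^(97/2) = 27.91.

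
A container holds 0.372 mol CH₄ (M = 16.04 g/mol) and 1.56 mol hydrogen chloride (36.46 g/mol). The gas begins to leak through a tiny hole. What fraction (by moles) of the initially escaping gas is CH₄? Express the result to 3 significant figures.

Effusion rate of each component ∝ n_i/√M_i (partial pressure × 1/√M).
So x_CH₄ in the escaping gas = (n_CH₄/√M_CH₄) / Σ(n_i/√M_i)
= (0.372/√16.04) / (0.372/√16.04 + 1.56/√36.46) = 0.09288/(0.09288 + 0.2584) = 0.264.

0.264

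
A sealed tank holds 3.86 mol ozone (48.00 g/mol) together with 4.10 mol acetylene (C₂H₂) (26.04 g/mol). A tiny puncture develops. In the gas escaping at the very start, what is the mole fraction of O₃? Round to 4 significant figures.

Rate_i ∝ x_i/√M_i (Graham's law weighted by mole fraction), so the effusate composition follows n_i/√M_i.
x_O₃(eff) = (n_O₃/√M_O₃) / (n_O₃/√M_O₃ + n_C₂H₂/√M_C₂H₂)
= (3.86/√48.00) / (3.86/√48.00 + 4.10/√26.04) = 0.5571/(0.5571 + 0.8035) = 0.4095.

0.4095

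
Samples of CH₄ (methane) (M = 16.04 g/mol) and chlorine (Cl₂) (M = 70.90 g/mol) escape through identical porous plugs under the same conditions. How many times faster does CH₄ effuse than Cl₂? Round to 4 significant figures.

Using Graham's law: rate_CH₄/rate_Cl₂ = √(M_Cl₂/M_CH₄) = √(70.90/16.04) = √4.420 = 2.102.

2.102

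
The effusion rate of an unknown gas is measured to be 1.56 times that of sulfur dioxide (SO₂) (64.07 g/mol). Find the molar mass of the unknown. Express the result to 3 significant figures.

26.3 g/mol

Since effusion rate ∝ 1/√M, rate_X/rate_SO₂ = √(M_SO₂/M_X).
1.56 = √(64.07/M_X)
M_X = 64.07 / 1.56² = 64.07 / 2.434 = 26.3 g/mol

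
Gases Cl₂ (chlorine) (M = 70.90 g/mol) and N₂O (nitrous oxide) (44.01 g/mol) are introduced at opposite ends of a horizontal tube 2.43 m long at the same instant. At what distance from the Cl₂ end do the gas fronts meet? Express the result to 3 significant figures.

1.07 m

Graham's law gives d_Cl₂/d_N₂O = rate_Cl₂/rate_N₂O = √(M_N₂O/M_Cl₂) = √(44.01/70.90) = 0.7879.
With d_Cl₂ + d_N₂O = 2.43 m, d_N₂O = 2.43/(1 + 0.7879) = 1.359 m.
d_Cl₂ = 2.43 − 1.359 = 1.07 m.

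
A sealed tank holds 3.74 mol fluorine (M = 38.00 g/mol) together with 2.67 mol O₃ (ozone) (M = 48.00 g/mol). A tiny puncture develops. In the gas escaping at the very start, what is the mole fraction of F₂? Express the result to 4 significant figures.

0.6115

Effusion rate of each component ∝ n_i/√M_i (partial pressure × 1/√M).
Mole fraction of F₂ in the effusate = (n_F₂/√M_F₂) / (n_F₂/√M_F₂ + n_O₃/√M_O₃)
= (3.74/√38.00) / (3.74/√38.00 + 2.67/√48.00) = 0.6067/(0.6067 + 0.3854) = 0.6115.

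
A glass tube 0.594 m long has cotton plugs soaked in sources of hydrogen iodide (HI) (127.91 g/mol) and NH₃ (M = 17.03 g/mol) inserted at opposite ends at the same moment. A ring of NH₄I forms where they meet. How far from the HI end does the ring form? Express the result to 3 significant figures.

0.159 m

The fronts meet when d_HI + d_NH₃ = L with d_HI/d_NH₃ = √(M_NH₃/M_HI) (Graham's law). Here √(M_NH₃/M_HI) = √(17.03/127.91) = 0.3649.
With d_HI + d_NH₃ = 0.594 m, d_NH₃ = 0.594/(1 + 0.3649) = 0.4352 m.
d_HI = 0.594 − 0.4352 = 0.159 m.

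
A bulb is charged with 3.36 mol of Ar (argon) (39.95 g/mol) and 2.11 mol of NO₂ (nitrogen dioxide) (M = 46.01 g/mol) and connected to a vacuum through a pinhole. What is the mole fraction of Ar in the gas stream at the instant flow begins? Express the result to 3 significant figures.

0.631

The effusion rate of species i is ∝ p_i/√M_i ∝ n_i/√M_i.
Mole fraction of Ar in the effusate = (n_Ar/√M_Ar) / (n_Ar/√M_Ar + n_NO₂/√M_NO₂)
= (3.36/√39.95) / (3.36/√39.95 + 2.11/√46.01) = 0.5316/(0.5316 + 0.3111) = 0.631.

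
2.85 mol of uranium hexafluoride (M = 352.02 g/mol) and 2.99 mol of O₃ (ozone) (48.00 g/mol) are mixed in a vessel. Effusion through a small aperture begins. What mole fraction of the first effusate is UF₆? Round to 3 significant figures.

Effusion rate of each component ∝ n_i/√M_i (partial pressure × 1/√M).
x_UF₆(eff) = (n_UF₆/√M_UF₆) / (n_UF₆/√M_UF₆ + n_O₃/√M_O₃)
= (2.85/√352.02) / (2.85/√352.02 + 2.99/√48.00) = 0.1519/(0.1519 + 0.4316) = 0.260.

0.260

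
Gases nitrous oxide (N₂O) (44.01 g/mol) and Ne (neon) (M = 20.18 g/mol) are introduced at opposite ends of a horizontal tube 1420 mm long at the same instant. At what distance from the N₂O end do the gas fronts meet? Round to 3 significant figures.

In equal time, each gas travels a distance ∝ its rate ∝ 1/√M, so d_N₂O/d_Ne = √(M_Ne/M_N₂O) = √(20.18/44.01) = 0.6772.
With d_N₂O + d_Ne = 1420 mm, d_Ne = 1420/(1 + 0.6772) = 846.7 mm.
d_N₂O = 1420 − 846.7 = 573 mm.

573 mm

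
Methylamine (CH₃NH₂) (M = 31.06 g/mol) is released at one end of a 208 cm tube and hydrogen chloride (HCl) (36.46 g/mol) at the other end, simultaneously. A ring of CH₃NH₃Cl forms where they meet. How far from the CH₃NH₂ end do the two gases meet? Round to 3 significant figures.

Distances travelled in equal time are proportional to diffusion rates, so d_CH₃NH₂/d_HCl = √(M_HCl/M_CH₃NH₂) = √(36.46/31.06) = 1.083.
With d_CH₃NH₂ + d_HCl = 208 cm, d_HCl = 208/(1 + 1.083) = 99.83 cm.
d_CH₃NH₂ = 208 − 99.83 = 108 cm.

108 cm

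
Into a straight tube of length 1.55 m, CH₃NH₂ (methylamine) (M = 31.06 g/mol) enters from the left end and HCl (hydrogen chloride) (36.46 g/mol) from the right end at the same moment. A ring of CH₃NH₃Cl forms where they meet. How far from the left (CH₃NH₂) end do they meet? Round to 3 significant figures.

0.806 m

The fronts meet when d_CH₃NH₂ + d_HCl = L with d_CH₃NH₂/d_HCl = √(M_HCl/M_CH₃NH₂) (Graham's law). Here √(M_HCl/M_CH₃NH₂) = √(36.46/31.06) = 1.083.
With d_CH₃NH₂ + d_HCl = 1.55 m, d_HCl = 1.55/(1 + 1.083) = 0.7440 m.
d_CH₃NH₂ = 1.55 − 0.7440 = 0.806 m.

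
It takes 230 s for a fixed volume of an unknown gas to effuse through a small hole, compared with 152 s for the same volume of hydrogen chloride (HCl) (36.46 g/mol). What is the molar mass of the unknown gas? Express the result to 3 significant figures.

83.5 g/mol

Using Graham's law: t_X/t_HCl = √(M_X/M_HCl).
230/152 = 1.513 = √(M_X/36.46)
M_X = 36.46 × 1.513² = 36.46 × 2.290 = 83.5 g/mol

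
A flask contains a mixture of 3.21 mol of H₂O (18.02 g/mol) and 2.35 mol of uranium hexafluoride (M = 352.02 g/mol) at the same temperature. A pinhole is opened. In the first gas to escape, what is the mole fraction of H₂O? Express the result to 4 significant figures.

0.8579

Effusion rate of each component ∝ n_i/√M_i (partial pressure × 1/√M).
So x_H₂O in the escaping gas = (n_H₂O/√M_H₂O) / Σ(n_i/√M_i)
= (3.21/√18.02) / (3.21/√18.02 + 2.35/√352.02) = 0.7562/(0.7562 + 0.1253) = 0.8579.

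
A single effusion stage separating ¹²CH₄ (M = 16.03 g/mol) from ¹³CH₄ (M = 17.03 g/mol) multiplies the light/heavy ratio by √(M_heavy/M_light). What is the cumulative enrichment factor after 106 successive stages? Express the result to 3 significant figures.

After 106 stages the ratio has grown by (√(17.03/16.03))^106 = (17.03/16.03)^(106/2).
= 1.06238^53 = 24.7.

24.7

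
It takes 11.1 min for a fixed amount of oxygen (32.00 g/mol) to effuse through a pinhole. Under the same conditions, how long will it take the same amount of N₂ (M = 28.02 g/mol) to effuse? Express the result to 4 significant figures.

10.39 min

Since effusion rate ∝ 1/√M, t_N₂/t_O₂ = √(M_N₂/M_O₂) = √(28.02/32.00) = √0.8756 = 0.9357.
So the time for N₂ is 11.1 × 0.9357 = 10.39 min.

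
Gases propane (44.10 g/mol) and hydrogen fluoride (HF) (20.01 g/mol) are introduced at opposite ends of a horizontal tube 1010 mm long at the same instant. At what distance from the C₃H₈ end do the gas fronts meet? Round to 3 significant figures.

Graham's law gives d_C₃H₈/d_HF = rate_C₃H₈/rate_HF = √(M_HF/M_C₃H₈) = √(20.01/44.10) = 0.6736.
With d_C₃H₈ + d_HF = 1010 mm, d_HF = 1010/(1 + 0.6736) = 603.5 mm.
d_C₃H₈ = 1010 − 603.5 = 407 mm.

407 mm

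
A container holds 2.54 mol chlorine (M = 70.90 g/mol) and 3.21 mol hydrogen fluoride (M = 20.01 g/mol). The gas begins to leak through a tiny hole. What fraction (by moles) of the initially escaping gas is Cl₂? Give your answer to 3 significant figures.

Rate_i ∝ x_i/√M_i (Graham's law weighted by mole fraction), so the effusate composition follows n_i/√M_i.
x_Cl₂(eff) = (n_Cl₂/√M_Cl₂) / (n_Cl₂/√M_Cl₂ + n_HF/√M_HF)
= (2.54/√70.90) / (2.54/√70.90 + 3.21/√20.01) = 0.3017/(0.3017 + 0.7176) = 0.296.

0.296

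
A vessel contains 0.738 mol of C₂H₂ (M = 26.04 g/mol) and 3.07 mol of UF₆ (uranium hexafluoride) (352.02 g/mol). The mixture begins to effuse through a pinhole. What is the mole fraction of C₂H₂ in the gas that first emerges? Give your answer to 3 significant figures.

0.469

Each component's effusion rate ∝ (its partial pressure)·(1/√M) ∝ n_i/√M_i.
So x_C₂H₂ in the escaping gas = (n_C₂H₂/√M_C₂H₂) / Σ(n_i/√M_i)
= (0.738/√26.04) / (0.738/√26.04 + 3.07/√352.02) = 0.1446/(0.1446 + 0.1636) = 0.469.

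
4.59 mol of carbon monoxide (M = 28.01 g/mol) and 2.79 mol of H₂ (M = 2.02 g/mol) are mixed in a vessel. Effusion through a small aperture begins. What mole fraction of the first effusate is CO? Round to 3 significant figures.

0.306

Rate_i ∝ x_i/√M_i (Graham's law weighted by mole fraction), so the effusate composition follows n_i/√M_i.
x_CO(eff) = (n_CO/√M_CO) / (n_CO/√M_CO + n_H₂/√M_H₂)
= (4.59/√28.01) / (4.59/√28.01 + 2.79/√2.02) = 0.8673/(0.8673 + 1.963) = 0.306.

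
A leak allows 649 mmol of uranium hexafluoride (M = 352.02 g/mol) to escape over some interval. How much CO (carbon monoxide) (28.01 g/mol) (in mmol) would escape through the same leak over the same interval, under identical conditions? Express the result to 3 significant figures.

2300 mmol

From Graham's law, rate_CO/rate_UF₆ = √(M_UF₆/M_CO) = √(352.02/28.01) = √12.57 = 3.545.
So the amount for CO is 649 × 3.545 = 2300 mmol.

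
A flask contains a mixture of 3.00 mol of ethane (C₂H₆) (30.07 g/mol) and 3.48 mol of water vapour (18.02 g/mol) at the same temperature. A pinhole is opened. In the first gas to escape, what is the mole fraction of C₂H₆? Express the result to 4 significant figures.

0.4002

Rate_i ∝ x_i/√M_i (Graham's law weighted by mole fraction), so the effusate composition follows n_i/√M_i.
x_C₂H₆(eff) = (n_C₂H₆/√M_C₂H₆) / (n_C₂H₆/√M_C₂H₆ + n_H₂O/√M_H₂O)
= (3.00/√30.07) / (3.00/√30.07 + 3.48/√18.02) = 0.5471/(0.5471 + 0.8198) = 0.4002.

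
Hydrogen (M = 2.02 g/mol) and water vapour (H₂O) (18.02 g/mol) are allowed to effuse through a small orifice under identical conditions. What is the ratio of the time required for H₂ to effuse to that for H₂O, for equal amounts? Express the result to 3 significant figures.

Since effusion rate ∝ 1/√M, t_H₂/t_H₂O = √(M_H₂/M_H₂O) = √(2.02/18.02) = √0.1121 = 0.335.

0.335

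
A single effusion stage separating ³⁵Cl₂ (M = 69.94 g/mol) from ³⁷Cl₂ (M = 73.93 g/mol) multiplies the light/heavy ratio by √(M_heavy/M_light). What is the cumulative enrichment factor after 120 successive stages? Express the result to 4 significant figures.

27.91

After 120 stages the ratio has grown by (√(73.93/69.94))^120 = (73.93/69.94)^(120/2).
= 1.05705^60 = 27.91.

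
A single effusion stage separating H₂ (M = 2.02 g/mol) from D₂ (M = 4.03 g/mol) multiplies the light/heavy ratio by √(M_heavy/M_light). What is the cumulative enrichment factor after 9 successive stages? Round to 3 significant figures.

Each stage multiplies the ratio by α = √(4.03/2.02), so after 9 stages the overall factor is α^9 = (4.03/2.02)^(9/2).
= 1.99505^(9/2) = 22.4.

22.4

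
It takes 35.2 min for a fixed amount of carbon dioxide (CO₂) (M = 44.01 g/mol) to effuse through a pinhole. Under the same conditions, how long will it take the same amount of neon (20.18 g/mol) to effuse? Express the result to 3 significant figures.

Using Graham's law: t_Ne/t_CO₂ = √(M_Ne/M_CO₂) = √(20.18/44.01) = √0.4585 = 0.6772.
So the time for Ne is 35.2 × 0.6772 = 23.8 min.

23.8 min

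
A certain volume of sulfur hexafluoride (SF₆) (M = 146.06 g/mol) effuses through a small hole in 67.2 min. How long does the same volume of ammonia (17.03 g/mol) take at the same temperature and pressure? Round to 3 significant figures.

Graham's law gives t_NH₃/t_SF₆ = √(M_NH₃/M_SF₆) = √(17.03/146.06) = √0.1166 = 0.3415.
So the time for NH₃ is 67.2 × 0.3415 = 22.9 min.

22.9 min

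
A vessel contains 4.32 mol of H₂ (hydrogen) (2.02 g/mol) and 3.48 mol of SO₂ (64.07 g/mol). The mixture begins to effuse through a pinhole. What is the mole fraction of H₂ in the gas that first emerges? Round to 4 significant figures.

The effusion rate of species i is ∝ p_i/√M_i ∝ n_i/√M_i.
x_H₂(eff) = (n_H₂/√M_H₂) / (n_H₂/√M_H₂ + n_SO₂/√M_SO₂)
= (4.32/√2.02) / (4.32/√2.02 + 3.48/√64.07) = 3.040/(3.040 + 0.4348) = 0.8749.

0.8749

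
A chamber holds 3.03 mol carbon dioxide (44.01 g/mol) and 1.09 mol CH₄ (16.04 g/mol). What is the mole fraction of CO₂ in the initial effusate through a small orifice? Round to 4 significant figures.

The effusion rate of species i is ∝ p_i/√M_i ∝ n_i/√M_i.
Mole fraction of CO₂ in the effusate = (n_CO₂/√M_CO₂) / (n_CO₂/√M_CO₂ + n_CH₄/√M_CH₄)
= (3.03/√44.01) / (3.03/√44.01 + 1.09/√16.04) = 0.4567/(0.4567 + 0.2722) = 0.6266.

0.6266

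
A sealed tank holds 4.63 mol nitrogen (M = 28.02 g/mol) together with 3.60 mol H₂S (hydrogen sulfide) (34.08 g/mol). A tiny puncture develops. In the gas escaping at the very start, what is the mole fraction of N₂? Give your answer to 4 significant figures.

0.5865

Each component's effusion rate ∝ (its partial pressure)·(1/√M) ∝ n_i/√M_i.
Mole fraction of N₂ in the effusate = (n_N₂/√M_N₂) / (n_N₂/√M_N₂ + n_H₂S/√M_H₂S)
= (4.63/√28.02) / (4.63/√28.02 + 3.60/√34.08) = 0.8747/(0.8747 + 0.6167) = 0.5865.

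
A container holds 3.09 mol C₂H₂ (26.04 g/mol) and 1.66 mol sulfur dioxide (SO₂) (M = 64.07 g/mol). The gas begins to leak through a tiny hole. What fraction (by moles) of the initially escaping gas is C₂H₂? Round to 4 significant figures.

0.7449

Effusion rate of each component ∝ n_i/√M_i (partial pressure × 1/√M).
Mole fraction of C₂H₂ in the effusate = (n_C₂H₂/√M_C₂H₂) / (n_C₂H₂/√M_C₂H₂ + n_SO₂/√M_SO₂)
= (3.09/√26.04) / (3.09/√26.04 + 1.66/√64.07) = 0.6055/(0.6055 + 0.2074) = 0.7449.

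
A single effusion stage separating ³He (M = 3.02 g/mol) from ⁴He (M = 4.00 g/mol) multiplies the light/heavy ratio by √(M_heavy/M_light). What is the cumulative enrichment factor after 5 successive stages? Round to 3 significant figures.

2.02

After 5 stages the ratio has grown by (√(4.00/3.02))^5 = (4.00/3.02)^(5/2).
= 1.32450^(5/2) = 2.02.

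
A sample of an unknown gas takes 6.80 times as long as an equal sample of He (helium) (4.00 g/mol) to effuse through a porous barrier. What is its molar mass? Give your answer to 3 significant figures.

Graham's law gives t_X/t_He = √(M_X/M_He).
6.80 = √(M_X/4.00)
M_X = 4.00 × 6.80² = 4.00 × 46.24 = 185 g/mol

185 g/mol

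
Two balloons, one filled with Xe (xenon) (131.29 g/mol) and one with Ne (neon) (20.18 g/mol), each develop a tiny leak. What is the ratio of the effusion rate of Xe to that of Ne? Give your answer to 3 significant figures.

Since effusion rate ∝ 1/√M, rate_Xe/rate_Ne = √(M_Ne/M_Xe) = √(20.18/131.29) = √0.1537 = 0.392.

0.392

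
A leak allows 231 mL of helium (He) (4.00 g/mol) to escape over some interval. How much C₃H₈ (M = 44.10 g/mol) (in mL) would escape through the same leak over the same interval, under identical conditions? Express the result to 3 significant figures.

Graham's law gives rate_C₃H₈/rate_He = √(M_He/M_C₃H₈) = √(4.00/44.10) = √0.09070 = 0.3012.
So the volume for C₃H₈ is 231 × 0.3012 = 69.6 mL.

69.6 mL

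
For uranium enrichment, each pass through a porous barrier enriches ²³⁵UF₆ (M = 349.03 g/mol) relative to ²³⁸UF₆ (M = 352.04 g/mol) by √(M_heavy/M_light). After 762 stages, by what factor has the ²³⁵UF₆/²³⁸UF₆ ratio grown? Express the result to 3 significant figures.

The single-stage factor is √(M_heavy/M_light), so 762 stages give [√(352.04/349.03)]^762 = (352.04/349.03)^(762/2).
= 1.00862^381 = 26.4.

26.4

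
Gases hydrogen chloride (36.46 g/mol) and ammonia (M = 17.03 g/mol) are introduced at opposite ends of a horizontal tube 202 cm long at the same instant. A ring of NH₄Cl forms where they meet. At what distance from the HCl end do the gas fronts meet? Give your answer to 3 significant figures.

82.0 cm

The fronts meet when d_HCl + d_NH₃ = L with d_HCl/d_NH₃ = √(M_NH₃/M_HCl) (Graham's law). Here √(M_NH₃/M_HCl) = √(17.03/36.46) = 0.6834.
With d_HCl + d_NH₃ = 202 cm, d_NH₃ = 202/(1 + 0.6834) = 120.0 cm.
d_HCl = 202 − 120.0 = 82.0 cm.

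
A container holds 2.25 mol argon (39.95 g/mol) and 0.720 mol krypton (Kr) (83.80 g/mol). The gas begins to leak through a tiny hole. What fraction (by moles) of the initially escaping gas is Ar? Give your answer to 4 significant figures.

Each component's effusion rate ∝ (its partial pressure)·(1/√M) ∝ n_i/√M_i.
x_Ar(eff) = (n_Ar/√M_Ar) / (n_Ar/√M_Ar + n_Kr/√M_Kr)
= (2.25/√39.95) / (2.25/√39.95 + 0.720/√83.80) = 0.3560/(0.3560 + 0.07865) = 0.8190.

0.8190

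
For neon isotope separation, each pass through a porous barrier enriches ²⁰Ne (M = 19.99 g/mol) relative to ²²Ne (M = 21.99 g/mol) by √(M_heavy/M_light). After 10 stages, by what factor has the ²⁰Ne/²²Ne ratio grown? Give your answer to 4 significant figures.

1.611

Overall factor = α^10 with α = √(21.99/19.99), i.e. (21.99/19.99)^(10/2).
= 1.10005^5 = 1.611.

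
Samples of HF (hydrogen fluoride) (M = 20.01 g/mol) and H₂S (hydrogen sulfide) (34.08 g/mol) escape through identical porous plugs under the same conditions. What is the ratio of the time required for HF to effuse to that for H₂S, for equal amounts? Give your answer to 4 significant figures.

0.7663

Using Graham's law: t_HF/t_H₂S = √(M_HF/M_H₂S) = √(20.01/34.08) = √0.5871 = 0.7663.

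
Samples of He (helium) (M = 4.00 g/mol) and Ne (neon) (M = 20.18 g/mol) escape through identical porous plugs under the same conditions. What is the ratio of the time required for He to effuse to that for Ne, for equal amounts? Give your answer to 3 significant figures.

0.445

By Graham's law, t_He/t_Ne = √(M_He/M_Ne) = √(4.00/20.18) = √0.1982 = 0.445.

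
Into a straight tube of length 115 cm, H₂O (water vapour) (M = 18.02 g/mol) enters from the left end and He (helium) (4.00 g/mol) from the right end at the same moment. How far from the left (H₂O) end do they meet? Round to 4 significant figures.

36.83 cm

The fronts meet when d_H₂O + d_He = L with d_H₂O/d_He = √(M_He/M_H₂O) (Graham's law). Here √(M_He/M_H₂O) = √(4.00/18.02) = 0.4711.
With d_H₂O + d_He = 115 cm, d_He = 115/(1 + 0.4711) = 78.17 cm.
d_H₂O = 115 − 78.17 = 36.83 cm.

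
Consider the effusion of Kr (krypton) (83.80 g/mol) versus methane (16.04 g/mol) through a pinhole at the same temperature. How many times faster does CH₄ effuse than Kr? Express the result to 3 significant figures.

By Graham's law, rate_CH₄/rate_Kr = √(M_Kr/M_CH₄) = √(83.80/16.04) = √5.224 = 2.29.

2.29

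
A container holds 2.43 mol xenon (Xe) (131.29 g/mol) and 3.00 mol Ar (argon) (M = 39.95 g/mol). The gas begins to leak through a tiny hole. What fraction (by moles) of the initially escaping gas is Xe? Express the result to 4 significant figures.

0.3088

Each component's effusion rate ∝ (its partial pressure)·(1/√M) ∝ n_i/√M_i.
Mole fraction of Xe in the effusate = (n_Xe/√M_Xe) / (n_Xe/√M_Xe + n_Ar/√M_Ar)
= (2.43/√131.29) / (2.43/√131.29 + 3.00/√39.95) = 0.2121/(0.2121 + 0.4746) = 0.3088.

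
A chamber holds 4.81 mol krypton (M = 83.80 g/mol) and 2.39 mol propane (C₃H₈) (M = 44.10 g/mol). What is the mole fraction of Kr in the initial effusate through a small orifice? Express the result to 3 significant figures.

Each component's effusion rate ∝ (its partial pressure)·(1/√M) ∝ n_i/√M_i.
So x_Kr in the escaping gas = (n_Kr/√M_Kr) / Σ(n_i/√M_i)
= (4.81/√83.80) / (4.81/√83.80 + 2.39/√44.10) = 0.5254/(0.5254 + 0.3599) = 0.593.

0.593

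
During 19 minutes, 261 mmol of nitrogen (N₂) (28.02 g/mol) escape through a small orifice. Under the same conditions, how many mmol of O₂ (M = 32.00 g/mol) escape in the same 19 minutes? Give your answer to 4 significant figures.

Using Graham's law: rate_O₂/rate_N₂ = √(M_N₂/M_O₂) = √(28.02/32.00) = √0.8756 = 0.9357.
So the amount for O₂ is 261 × 0.9357 = 244.2 mmol.

244.2 mmol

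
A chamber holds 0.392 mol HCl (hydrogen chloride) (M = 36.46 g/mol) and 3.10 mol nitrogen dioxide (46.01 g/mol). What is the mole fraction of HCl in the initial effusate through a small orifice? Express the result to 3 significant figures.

0.124

Rate_i ∝ x_i/√M_i (Graham's law weighted by mole fraction), so the effusate composition follows n_i/√M_i.
Mole fraction of HCl in the effusate = (n_HCl/√M_HCl) / (n_HCl/√M_HCl + n_NO₂/√M_NO₂)
= (0.392/√36.46) / (0.392/√36.46 + 3.10/√46.01) = 0.06492/(0.06492 + 0.4570) = 0.124.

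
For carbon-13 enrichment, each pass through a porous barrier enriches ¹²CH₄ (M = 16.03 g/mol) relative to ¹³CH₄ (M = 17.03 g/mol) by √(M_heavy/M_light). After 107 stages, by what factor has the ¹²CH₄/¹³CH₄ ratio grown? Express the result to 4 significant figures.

25.47

The single-stage factor is √(M_heavy/M_light), so 107 stages give [√(17.03/16.03)]^107 = (17.03/16.03)^(107/2).
= 1.06238^(107/2) = 25.47.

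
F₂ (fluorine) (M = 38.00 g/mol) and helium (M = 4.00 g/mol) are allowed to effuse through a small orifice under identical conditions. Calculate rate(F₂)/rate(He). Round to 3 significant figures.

Using Graham's law: rate_F₂/rate_He = √(M_He/M_F₂) = √(4.00/38.00) = √0.1053 = 0.324.

0.324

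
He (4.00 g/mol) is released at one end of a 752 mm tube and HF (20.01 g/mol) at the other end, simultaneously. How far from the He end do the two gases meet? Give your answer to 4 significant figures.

519.7 mm

Distances travelled in equal time are proportional to diffusion rates, so d_He/d_HF = √(M_HF/M_He) = √(20.01/4.00) = 2.237.
With d_He + d_HF = 752 mm, d_HF = 752/(1 + 2.237) = 232.3 mm.
d_He = 752 − 232.3 = 519.7 mm.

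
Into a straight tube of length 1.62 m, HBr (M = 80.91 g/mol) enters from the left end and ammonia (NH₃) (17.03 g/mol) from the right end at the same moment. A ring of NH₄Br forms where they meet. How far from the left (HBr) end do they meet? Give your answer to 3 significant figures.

0.509 m

The fronts meet when d_HBr + d_NH₃ = L with d_HBr/d_NH₃ = √(M_NH₃/M_HBr) (Graham's law). Here √(M_NH₃/M_HBr) = √(17.03/80.91) = 0.4588.
With d_HBr + d_NH₃ = 1.62 m, d_NH₃ = 1.62/(1 + 0.4588) = 1.111 m.
d_HBr = 1.62 − 1.111 = 0.509 m.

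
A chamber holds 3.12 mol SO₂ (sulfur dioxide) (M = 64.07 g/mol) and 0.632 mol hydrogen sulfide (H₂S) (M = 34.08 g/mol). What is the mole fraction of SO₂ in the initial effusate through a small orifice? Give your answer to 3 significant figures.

Each component's effusion rate ∝ (its partial pressure)·(1/√M) ∝ n_i/√M_i.
x_SO₂(eff) = (n_SO₂/√M_SO₂) / (n_SO₂/√M_SO₂ + n_H₂S/√M_H₂S)
= (3.12/√64.07) / (3.12/√64.07 + 0.632/√34.08) = 0.3898/(0.3898 + 0.1083) = 0.783.

0.783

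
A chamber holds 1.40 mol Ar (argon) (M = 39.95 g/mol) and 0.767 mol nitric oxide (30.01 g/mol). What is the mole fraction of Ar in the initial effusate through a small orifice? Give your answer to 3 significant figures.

0.613

Each component's effusion rate ∝ (its partial pressure)·(1/√M) ∝ n_i/√M_i.
Mole fraction of Ar in the effusate = (n_Ar/√M_Ar) / (n_Ar/√M_Ar + n_NO/√M_NO)
= (1.40/√39.95) / (1.40/√39.95 + 0.767/√30.01) = 0.2215/(0.2215 + 0.1400) = 0.613.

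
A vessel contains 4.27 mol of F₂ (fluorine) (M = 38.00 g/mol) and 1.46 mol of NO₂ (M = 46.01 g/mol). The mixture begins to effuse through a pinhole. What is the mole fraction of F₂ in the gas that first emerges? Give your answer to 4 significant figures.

The effusion rate of species i is ∝ p_i/√M_i ∝ n_i/√M_i.
So x_F₂ in the escaping gas = (n_F₂/√M_F₂) / Σ(n_i/√M_i)
= (4.27/√38.00) / (4.27/√38.00 + 1.46/√46.01) = 0.6927/(0.6927 + 0.2152) = 0.7629.

0.7629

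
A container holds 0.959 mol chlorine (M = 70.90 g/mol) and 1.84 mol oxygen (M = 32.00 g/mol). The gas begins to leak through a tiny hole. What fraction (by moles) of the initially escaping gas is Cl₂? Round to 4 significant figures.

Each component's effusion rate ∝ (its partial pressure)·(1/√M) ∝ n_i/√M_i.
x_Cl₂(eff) = (n_Cl₂/√M_Cl₂) / (n_Cl₂/√M_Cl₂ + n_O₂/√M_O₂)
= (0.959/√70.90) / (0.959/√70.90 + 1.84/√32.00) = 0.1139/(0.1139 + 0.3253) = 0.2593.

0.2593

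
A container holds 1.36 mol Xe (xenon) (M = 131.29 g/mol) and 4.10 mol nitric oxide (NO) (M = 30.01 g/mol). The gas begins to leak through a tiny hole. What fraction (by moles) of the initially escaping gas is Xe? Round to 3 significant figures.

0.137

The effusion rate of species i is ∝ p_i/√M_i ∝ n_i/√M_i.
Mole fraction of Xe in the effusate = (n_Xe/√M_Xe) / (n_Xe/√M_Xe + n_NO/√M_NO)
= (1.36/√131.29) / (1.36/√131.29 + 4.10/√30.01) = 0.1187/(0.1187 + 0.7484) = 0.137.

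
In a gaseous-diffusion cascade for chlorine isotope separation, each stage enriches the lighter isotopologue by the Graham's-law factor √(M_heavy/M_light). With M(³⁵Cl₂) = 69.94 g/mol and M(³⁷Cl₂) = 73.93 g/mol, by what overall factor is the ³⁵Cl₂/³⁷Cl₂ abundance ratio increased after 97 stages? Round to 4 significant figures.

The single-stage factor is √(M_heavy/M_light), so 97 stages give [√(73.93/69.94)]^97 = (73.93/69.94)^(97/2).
= 1.05705^(97/2) = 14.74.

14.74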